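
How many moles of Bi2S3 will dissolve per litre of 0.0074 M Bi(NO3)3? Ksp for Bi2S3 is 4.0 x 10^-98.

Bi2S3(s) ⇌ 2 Bi^3+(aq) + 3 S^2-(aq)
Ksp = [Bi^3+]^2[S^2-]^3
Let s = moles of Bi2S3 that dissolve per litre. [Bi^3+] = 0.0074 + 2s ≈ 0.0074, [S^2-] = 3s (Ksp is small, so little additional dissolves).
Ksp ≈ (0.0074)^2 × (3s)^3
s = 3.0 × 10^-32 M
Check: 2s = 6.0 x 10^-32 ≪ 0.0074, so the approximation is valid.

s = 3.0 × 10^-32 M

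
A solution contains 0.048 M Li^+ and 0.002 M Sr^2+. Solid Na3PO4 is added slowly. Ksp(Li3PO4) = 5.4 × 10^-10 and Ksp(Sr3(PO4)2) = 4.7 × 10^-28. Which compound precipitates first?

Precipitation of each salt starts when its ion product equals its Ksp.
For Li3PO4: 5.4 × 10^-10 = (0.048)^3 × [PO4^3-]  ⇒  [PO4^3-] = 4.9 × 10^-6 M.
For Sr3(PO4)2: 4.7 × 10^-28 = (0.002)^3 × [PO4^3-]^2  ⇒  [PO4^3-] = 2.4 × 10^-10 M.
The salt with the lower threshold [PO4^3-] precipitates first: Sr3(PO4)2.

Sr3(PO4)2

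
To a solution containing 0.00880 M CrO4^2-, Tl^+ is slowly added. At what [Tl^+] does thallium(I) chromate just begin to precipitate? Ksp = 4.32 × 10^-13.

[Tl^+] = 7.01 x 10^-6 M

Tl2CrO4(s) ⇌ 2 Tl^+ + CrO4^2-
Ksp = [Tl^+]^2[CrO4^2-]
Precipitation begins when Q = Ksp. With [CrO4^2-] = 0.00880 M:
4.32 × 10^-13 = (0.00880) × [Tl^+]^2
[Tl^+] = (4.32 × 10^-13 / 8.80 × 10^-3)^(1/2) = 7.01 × 10^-6 M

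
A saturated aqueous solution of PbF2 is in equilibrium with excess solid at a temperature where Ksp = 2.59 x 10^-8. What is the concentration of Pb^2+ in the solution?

PbF2(s) ⇌ Pb^2+(aq) + 2 F^-(aq)
Ksp = [Pb^2+][F^-]^2
If s mol/L of PbF2 dissolves, [Pb^2+] = s and [F^-] = 2s.
So Ksp = s × (2s)^2 = 4s^3
s^3 = 2.59 x 10^-8 / 4, so s = 1.864 × 10^-3 M
[Pb^2+] = s = 1.86 x 10^-3 M

[Pb^2+] = 1.86 × 10^-3 M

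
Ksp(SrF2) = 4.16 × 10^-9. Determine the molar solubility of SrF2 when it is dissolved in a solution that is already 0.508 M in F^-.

SrF2(s) ⇌ Sr^2+(aq) + 2 F^-(aq)
Ksp = [Sr^2+][F^-]^2
Let s = moles of SrF2 that dissolve per litre. [Sr^2+] = s, [F^-] = 0.508 + 2s ≈ 0.508 (since the F^- already present dominates).
Ksp ≈ s × (0.508)^2
s = 1.61 × 10^-8 M
Check: 2s = 3.2 × 10^-8 ≪ 0.508, so the approximation is valid.

1.61 × 10^-8 M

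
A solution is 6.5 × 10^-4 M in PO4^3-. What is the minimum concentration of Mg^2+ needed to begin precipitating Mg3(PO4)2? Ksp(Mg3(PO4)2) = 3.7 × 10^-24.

Mg3(PO4)2(s) <=> 3 Mg^2+(aq) + 2 PO4^3-(aq)
Ksp = [Mg^2+]^3[PO4^3-]^2
Precipitation begins when Q = Ksp. With [PO4^3-] = 6.5 × 10^-4 M:
3.7 × 10^-24 = (6.5 × 10^-4)^2 × [Mg^2+]^3
[Mg^2+] = (3.7 × 10^-24 / 4.23 x 10^-7)^(1/3) = 2.1 × 10^-6 M

2.1e-6 M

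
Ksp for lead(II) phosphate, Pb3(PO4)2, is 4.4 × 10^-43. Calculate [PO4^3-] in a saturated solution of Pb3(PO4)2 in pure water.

Pb3(PO4)2(s) ⇌ 3 Pb^2+ + 2 PO4^3-
Ksp = [Pb^2+]^3[PO4^3-]^2
With molar solubility s: [Pb^2+] = 3s, [PO4^3-] = 2s.
So Ksp = (3s)^3 × (2s)^2 = 108s^5
s^5 = 4.4 × 10^-43 / 108, so s = 1.32 x 10^-9 M
[PO4^3-] = 2s = 2.6 × 10^-9 M

[PO4^3-] = 2.6 × 10^-9 M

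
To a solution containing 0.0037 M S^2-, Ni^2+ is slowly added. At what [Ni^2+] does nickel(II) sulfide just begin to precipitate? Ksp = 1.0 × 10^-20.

NiS(s) ⇌ Ni^2+(aq) + S^2-(aq)
Ksp = [Ni^2+][S^2-]
Precipitation begins when Q = Ksp. With [S^2-] = 0.0037 M:
1.0 × 10^-20 = (0.0037) × [Ni^2+]
[Ni^2+] = (1.0 × 10^-20 / 3.7 × 10^-3) = 2.7 × 10^-18 M

2.7 × 10^-18 M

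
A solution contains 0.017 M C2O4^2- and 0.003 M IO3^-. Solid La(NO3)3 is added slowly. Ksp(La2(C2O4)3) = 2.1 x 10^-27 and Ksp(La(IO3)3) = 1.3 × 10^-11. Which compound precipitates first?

La2(C2O4)3

Precipitation of each salt starts when its ion product equals its Ksp.
For La2(C2O4)3: 2.1 x 10^-27 = (0.017)^3 × [La^3+]^2  ⇒  [La^3+] = 2.1 × 10^-11 M.
For La(IO3)3: 1.3 × 10^-11 = (0.003)^3 × [La^3+]  ⇒  [La^3+] = 4.8 × 10^-4 M.
The salt with the lower threshold [La^3+] precipitates first: La2(C2O4)3.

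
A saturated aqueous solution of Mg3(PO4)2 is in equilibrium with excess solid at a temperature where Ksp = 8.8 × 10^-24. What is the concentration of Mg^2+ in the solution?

[Mg^2+] ≈ 2.9 × 10^-5 M

Mg3(PO4)2(s) ⇌ 3 Mg^2+ + 2 PO4^3-
Ksp = [Mg^2+]^3[PO4^3-]^2
For each mole of Mg3(PO4)2 that dissolves: [Mg^2+] = 3s, [PO4^3-] = 2s.
So Ksp = (3s)^3 × (2s)^2 = 108s^5
s = (8.8 × 10^-24 / 108)^(1/5) = 9.60 × 10^-6 M
[Mg^2+] = 3s = 2.9 × 10^-5 M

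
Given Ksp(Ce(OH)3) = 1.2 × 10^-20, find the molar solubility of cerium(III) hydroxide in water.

Ce(OH)3(s) ⇌ Ce^3+ + 3 OH^-
Ksp = [Ce^3+][OH^-]^3
For each mole of Ce(OH)3 that dissolves: [Ce^3+] = s, [OH^-] = 3s.
Ksp = s(3s)^3 = 27s^4
s^4 = 1.2 × 10^-20 / 27, so s = 4.6 × 10^-6 M

s = 4.6e-6 M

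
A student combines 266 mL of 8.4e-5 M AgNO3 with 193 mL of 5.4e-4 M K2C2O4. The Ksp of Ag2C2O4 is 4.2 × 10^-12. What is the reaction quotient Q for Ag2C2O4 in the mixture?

Total volume = 266 + 193 = 459 mL.
[Ag^+] = 8.4 x 10^-5 × (266/459) = 4.87 × 10^-5 M
[C2O4^2-] = 5.4 x 10^-4 × (193/459) = 2.27 x 10^-4 M
Ag2C2O4(s) ⇌ 2 Ag^+ + C2O4^2-, so Q = [Ag^+]^2[C2O4^2-]
Q = (4.87 × 10^-5)^2(2.27 × 10^-4) = 5.4 x 10^-13
Q < Ksp, so no precipitate of Ag2C2O4 forms.

Q = 5.4e-13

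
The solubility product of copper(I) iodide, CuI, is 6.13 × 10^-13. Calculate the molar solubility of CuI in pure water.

s = 7.83e-7 M

CuI(s) <=> Cu^+(aq) + I^-(aq)
Ksp = [Cu^+][I^-]
For each mole of CuI that dissolves: [Cu^+] = s, [I^-] = s.
Ksp = s^2
s = √(6.13 × 10^-13) = 7.83 × 10^-7 M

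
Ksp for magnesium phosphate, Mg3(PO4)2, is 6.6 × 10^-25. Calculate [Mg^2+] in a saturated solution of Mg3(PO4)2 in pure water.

Mg3(PO4)2(s) ⇌ 3 Mg^2+ + 2 PO4^3-
Ksp = [Mg^2+]^3[PO4^3-]^2
With molar solubility s: [Mg^2+] = 3s, [PO4^3-] = 2s.
Ksp = (3s)^3(2s)^2 = 108s^5
s = (6.6 × 10^-25 / 108)^(1/5) = 5.72 x 10^-6 M
[Mg^2+] = 3s = 1.7 × 10^-5 M

[Mg^2+] ≈ 1.7 x 10^-5 M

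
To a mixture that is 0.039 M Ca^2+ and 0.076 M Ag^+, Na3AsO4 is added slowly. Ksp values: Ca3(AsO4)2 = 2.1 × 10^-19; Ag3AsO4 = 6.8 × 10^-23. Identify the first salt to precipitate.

Ag3AsO4

Precipitation of each salt starts when its ion product equals its Ksp.
For Ca3(AsO4)2: 2.1 × 10^-19 = (0.039)^3 × [AsO4^3-]^2  ⇒  [AsO4^3-] = 5.9 × 10^-8 M.
For Ag3AsO4: 6.8 × 10^-23 = (0.076)^3 × [AsO4^3-]  ⇒  [AsO4^3-] = 1.5 × 10^-19 M.
The salt with the lower threshold [AsO4^3-] precipitates first: Ag3AsO4.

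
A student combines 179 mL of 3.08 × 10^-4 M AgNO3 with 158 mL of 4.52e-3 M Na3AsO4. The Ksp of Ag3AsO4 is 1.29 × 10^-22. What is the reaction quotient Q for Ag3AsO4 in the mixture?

Total volume = 179 + 158 = 337 mL.
[Ag^+] = 3.08 x 10^-4 × (179/337) = 1.636 × 10^-4 M
[AsO4^3-] = 4.52 x 10^-3 × (158/337) = 2.119 x 10^-3 M
Ag3AsO4(s) <=> 3 Ag^+(aq) + AsO4^3-(aq), so Q = [Ag^+]^3[AsO4^3-]
Q = (1.636 × 10^-4)^3(2.119 × 10^-3) = 9.28 × 10^-15
Q > Ksp, so Ag3AsO4 will precipitate.

9.28 × 10^-15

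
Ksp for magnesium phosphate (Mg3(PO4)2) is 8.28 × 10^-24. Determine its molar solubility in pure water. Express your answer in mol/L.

s ≈ 9.48 × 10^-6 M

Mg3(PO4)2(s) <=> 3 Mg^2+(aq) + 2 PO4^3-(aq)
Ksp = [Mg^2+]^3[PO4^3-]^2
Let s = molar solubility. Then [Mg^2+] = 3s and [PO4^3-] = 2s.
Substituting: Ksp = (3s)^3(2s)^2 = 108s^5
s = (8.28 × 10^-24 / 108)^(1/5) = 9.48 x 10^-6 M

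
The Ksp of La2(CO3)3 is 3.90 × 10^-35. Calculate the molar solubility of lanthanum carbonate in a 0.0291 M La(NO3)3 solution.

La2(CO3)3(s) ⇌ 2 La^3+(aq) + 3 CO3^2-(aq)
Ksp = [La^3+]^2[CO3^2-]^3
If s mol/L dissolves here, [La^3+] = 0.0291 + 2s ≈ 0.0291, [CO3^2-] = 3s (since La^3+ from La(NO3)3 dominates).
Ksp ≈ (0.0291)^2 × (3s)^3
s = 1.19 × 10^-11 M
Check: 2s = 2.4 × 10^-11 ≪ 0.0291, so the approximation is valid.

s = 1.19e-11 M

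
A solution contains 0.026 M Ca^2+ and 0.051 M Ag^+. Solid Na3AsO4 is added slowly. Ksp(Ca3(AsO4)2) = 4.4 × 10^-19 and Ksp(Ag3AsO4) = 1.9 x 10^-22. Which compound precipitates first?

Each salt begins to precipitate when Q = Ksp, i.e. when [AsO4^3-] reaches its threshold.
For Ca3(AsO4)2: 4.4 × 10^-19 = (0.026)^3 × [AsO4^3-]^2  ⇒  [AsO4^3-] = 1.6 × 10^-7 M.
For Ag3AsO4: 1.9 x 10^-22 = (0.051)^3 × [AsO4^3-]  ⇒  [AsO4^3-] = 1.4 × 10^-18 M.
The salt with the lower threshold [AsO4^3-] precipitates first: Ag3AsO4.

Ag3AsO4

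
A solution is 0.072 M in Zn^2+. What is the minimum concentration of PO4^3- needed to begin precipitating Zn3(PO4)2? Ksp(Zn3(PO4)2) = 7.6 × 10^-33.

4.5 × 10^-15 M

Zn3(PO4)2(s) ⇌ 3 Zn^2+ + 2 PO4^3-
Ksp = [Zn^2+]^3[PO4^3-]^2
Precipitation begins when Q = Ksp. With [Zn^2+] = 0.072 M:
7.6 × 10^-33 = (0.072)^3 × [PO4^3-]^2
[PO4^3-] = (7.6 × 10^-33 / 3.73 x 10^-4)^(1/2) = 4.5 × 10^-15 M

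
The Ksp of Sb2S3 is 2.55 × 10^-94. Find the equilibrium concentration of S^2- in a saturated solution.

[S^2-] ≈ 2.25e-19 M

Sb2S3(s) ⇌ 2 Sb^3+ + 3 S^2-
Ksp = [Sb^3+]^2[S^2-]^3
If s mol/L of Sb2S3 dissolves, [Sb^3+] = 2s and [S^2-] = 3s.
So Ksp = (2s)^2 × (3s)^3 = 108s^5
s = (2.55 × 10^-94 / 108)^(1/5) = 7.492 × 10^-20 M
[S^2-] = 3s = 2.25 × 10^-19 M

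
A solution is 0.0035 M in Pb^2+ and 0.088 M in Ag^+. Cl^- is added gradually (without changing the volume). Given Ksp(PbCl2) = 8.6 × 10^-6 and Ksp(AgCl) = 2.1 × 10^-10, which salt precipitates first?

Each salt begins to precipitate when Q = Ksp, i.e. when [Cl^-] reaches its threshold.
For PbCl2: 8.6 × 10^-6 = 0.0035 × [Cl^-]^2  ⇒  [Cl^-] = 5.0 x 10^-2 M.
For AgCl: 2.1 × 10^-10 = 0.088 × [Cl^-]  ⇒  [Cl^-] = 2.4 × 10^-9 M.
The salt with the lower threshold [Cl^-] precipitates first: AgCl.

AgCl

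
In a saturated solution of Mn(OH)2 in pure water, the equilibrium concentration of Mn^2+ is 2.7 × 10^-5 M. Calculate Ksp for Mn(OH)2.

Mn(OH)2(s) ⇌ Mn^2+(aq) + 2 OH^-(aq)
Stoichiometry gives [OH^-] = (2/1)[Mn^2+] = 5.40 × 10^-5 M.
Ksp = [Mn^2+][OH^-]^2
Ksp = 2.7 x 10^-5 × (5.40 × 10^-5)^2 = 7.9 x 10^-14

7.9 × 10^-14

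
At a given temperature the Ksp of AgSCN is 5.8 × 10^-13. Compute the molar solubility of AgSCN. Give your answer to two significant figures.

AgSCN(s) ⇌ Ag^+ + SCN^-
Ksp = [Ag^+][SCN^-]
Let s = molar solubility. Then [Ag^+] = s and [SCN^-] = s.
Ksp = s^2
s = (5.8 × 10^-13)^(1/2) = 7.6 x 10^-7 M

7.6e-7 M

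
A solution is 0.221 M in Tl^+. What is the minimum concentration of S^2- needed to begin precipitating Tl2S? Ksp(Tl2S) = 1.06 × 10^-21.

Tl2S(s) <=> 2 Tl^+(aq) + S^2-(aq)
Ksp = [Tl^+]^2[S^2-]
Precipitation begins when Q = Ksp. With [Tl^+] = 0.221 M:
1.06 × 10^-21 = (0.221)^2 × [S^2-]
[S^2-] = (1.06 × 10^-21 / 4.884 × 10^-2) = 2.17 × 10^-20 M

2.17e-20 M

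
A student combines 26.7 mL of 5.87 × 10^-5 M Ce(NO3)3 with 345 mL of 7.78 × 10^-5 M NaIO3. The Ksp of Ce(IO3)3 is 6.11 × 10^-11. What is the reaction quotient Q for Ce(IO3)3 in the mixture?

Total volume = 26.7 + 345 = 371.7 mL.
[Ce^3+] = 5.87 x 10^-5 × (26.7/371.7) = 4.217 × 10^-6 M
[IO3^-] = 7.78 × 10^-5 × (345/371.7) = 7.221 x 10^-5 M
Ce(IO3)3(s) ⇌ Ce^3+(aq) + 3 IO3^-(aq), so Q = [Ce^3+][IO3^-]^3
Q = (4.217 x 10^-6)(7.221 × 10^-5)^3 = 1.59 x 10^-18
Q < Ksp, so no precipitate of Ce(IO3)3 forms.

1.59 x 10^-18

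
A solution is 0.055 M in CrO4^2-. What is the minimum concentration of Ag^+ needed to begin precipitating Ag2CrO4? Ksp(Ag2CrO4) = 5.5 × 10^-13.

[Ag^+] = 3.2e-6 M

Ag2CrO4(s) <=> 2 Ag^+(aq) + CrO4^2-(aq)
Ksp = [Ag^+]^2[CrO4^2-]
Precipitation begins when Q = Ksp. With [CrO4^2-] = 0.055 M:
5.5 × 10^-13 = (0.055) × [Ag^+]^2
[Ag^+] = (5.5 × 10^-13 / 5.5 × 10^-2)^(1/2) = 3.2 × 10^-6 M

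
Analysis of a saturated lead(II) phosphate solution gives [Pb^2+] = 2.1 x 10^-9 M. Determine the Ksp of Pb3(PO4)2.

Pb3(PO4)2(s) ⇌ 3 Pb^2+(aq) + 2 PO4^3-(aq)
Stoichiometry gives [PO4^3-] = (2/3)[Pb^2+] = 1.40 × 10^-9 M.
Ksp = [Pb^2+]^3[PO4^3-]^2
Ksp = (2.1 × 10^-9)^3 × (1.40 x 10^-9)^2 = 1.8 x 10^-44

Ksp = 1.8e-44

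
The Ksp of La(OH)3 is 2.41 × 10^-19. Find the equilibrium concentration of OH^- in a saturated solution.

La(OH)3(s) ⇌ La^3+(aq) + 3 OH^-(aq)
Ksp = [La^3+][OH^-]^3
If s mol/L of La(OH)3 dissolves, [La^3+] = s and [OH^-] = 3s.
Ksp = s(3s)^3 = 27s^4
Solving, s = (2.41 × 10^-19/27)^(1/4) = 9.720 × 10^-6 M
[OH^-] = 3s = 2.92 × 10^-5 M

2.92e-5 M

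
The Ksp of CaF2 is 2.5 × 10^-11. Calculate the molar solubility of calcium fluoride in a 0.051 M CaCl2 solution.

s = 1.1 × 10^-5 M

CaF2(s) ⇌ Ca^2+(aq) + 2 F^-(aq)
Ksp = [Ca^2+][F^-]^2
Let s = moles of CaF2 that dissolve per litre. [Ca^2+] = 0.051 + s ≈ 0.051, [F^-] = 2s (common-ion effect: Ca^2+ is already 0.051 M).
Ksp ≈ 0.051 × (2s)^2
s = 1.1 x 10^-5 M
Check: s = 1.1 × 10^-5 ≪ 0.051, so the approximation is valid.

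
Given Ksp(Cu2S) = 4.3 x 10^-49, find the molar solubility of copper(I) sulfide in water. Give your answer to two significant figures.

Cu2S(s) ⇌ 2 Cu^+ + S^2-
Ksp = [Cu^+]^2[S^2-]
If s mol/L of Cu2S dissolves, [Cu^+] = 2s and [S^2-] = s.
Ksp = (2s)^2s = 4s^3
s = (4.3 x 10^-49 / 4)^(1/3) = 4.8 x 10^-17 M

s = 4.8 × 10^-17 M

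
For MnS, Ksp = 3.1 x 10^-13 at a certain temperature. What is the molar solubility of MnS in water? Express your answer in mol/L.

MnS(s) ⇌ Mn^2+ + S^2-
Ksp = [Mn^2+][S^2-]
Let s = molar solubility. Then [Mn^2+] = s and [S^2-] = s.
Ksp = (s)(s) = s^2
s = √(3.1 x 10^-13) = 5.6 x 10^-7 M

5.6e-7 M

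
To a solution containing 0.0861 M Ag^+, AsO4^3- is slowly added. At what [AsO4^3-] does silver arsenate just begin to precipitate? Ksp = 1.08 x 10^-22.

Ag3AsO4(s) ⇌ 3 Ag^+ + AsO4^3-
Ksp = [Ag^+]^3[AsO4^3-]
Precipitation begins when Q = Ksp. With [Ag^+] = 0.0861 M:
1.08 x 10^-22 = (0.0861)^3 × [AsO4^3-]
[AsO4^3-] = (1.08 x 10^-22 / 6.383 x 10^-4) = 1.69 x 10^-19 M

[AsO4^3-] = 1.69e-19 M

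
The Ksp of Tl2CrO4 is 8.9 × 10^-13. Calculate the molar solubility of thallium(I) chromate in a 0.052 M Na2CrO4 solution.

s ≈ 2.1e-6 M

Tl2CrO4(s) ⇌ 2 Tl^+ + CrO4^2-
Ksp = [Tl^+]^2[CrO4^2-]
Let s = moles of Tl2CrO4 that dissolve per litre. [Tl^+] = 2s, [CrO4^2-] = 0.052 + s ≈ 0.052 (since CrO4^2- from Na2CrO4 dominates).
Ksp ≈ (2s)^2 × 0.052
s = 2.1 x 10^-6 M
Check: s = 2.1 x 10^-6 ≪ 0.052, so the approximation is valid.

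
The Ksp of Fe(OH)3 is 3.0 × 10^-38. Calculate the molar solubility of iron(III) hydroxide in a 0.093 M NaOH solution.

Fe(OH)3(s) <=> Fe^3+(aq) + 3 OH^-(aq)
Ksp = [Fe^3+][OH^-]^3
Let s be the molar solubility in this solution. [Fe^3+] = s, [OH^-] = 0.093 + 3s ≈ 0.093 (Ksp is small, so little additional dissolves).
Ksp ≈ s × (0.093)^3
s = 3.7 x 10^-35 M
Check: 3s = 1.1 x 10^-34 ≪ 0.093, so the approximation is valid.

s ≈ 3.7 × 10^-35 M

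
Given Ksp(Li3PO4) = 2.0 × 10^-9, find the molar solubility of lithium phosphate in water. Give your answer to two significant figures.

Li3PO4(s) ⇌ 3 Li^+(aq) + PO4^3-(aq)
Ksp = [Li^+]^3[PO4^3-]
For each mole of Li3PO4 that dissolves: [Li^+] = 3s, [PO4^3-] = s.
So Ksp = (3s)^3 × s = 27s^4
Solving, s = (2.0 × 10^-9/27)^(1/4) = 2.9 × 10^-3 M

2.9 × 10^-3 M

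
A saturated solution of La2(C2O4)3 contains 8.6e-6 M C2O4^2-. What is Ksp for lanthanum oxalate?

2.1e-26

La2(C2O4)3(s) ⇌ 2 La^3+(aq) + 3 C2O4^2-(aq)
Stoichiometry gives [La^3+] = (2/3)[C2O4^2-] = 5.73 × 10^-6 M.
Ksp = [La^3+]^2[C2O4^2-]^3
Ksp = (5.73 × 10^-6)^2 × (8.6 × 10^-6)^3 = 2.1 x 10^-26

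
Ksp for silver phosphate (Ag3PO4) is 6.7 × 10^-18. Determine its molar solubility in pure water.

Ag3PO4(s) ⇌ 3 Ag^+ + PO4^3-
Ksp = [Ag^+]^3[PO4^3-]
If s mol/L of Ag3PO4 dissolves, [Ag^+] = 3s and [PO4^3-] = s.
Ksp = (3s)^3s = 27s^4
s^4 = 6.7 × 10^-18 / 27, so s = 2.2 x 10^-5 M

2.2 × 10^-5 M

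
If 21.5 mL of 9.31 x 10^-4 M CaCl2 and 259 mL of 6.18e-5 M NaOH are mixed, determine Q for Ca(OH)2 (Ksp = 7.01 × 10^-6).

Q = 2.32 × 10^-13

Total volume = 21.5 + 259 = 280.5 mL.
[Ca^2+] = 9.31 × 10^-4 × (21.5/280.5) = 7.136 × 10^-5 M
[OH^-] = 6.18 x 10^-5 × (259/280.5) = 5.706 × 10^-5 M
Ca(OH)2(s) ⇌ Ca^2+ + 2 OH^-, so Q = [Ca^2+][OH^-]^2
Q = (7.136 × 10^-5)(5.706 x 10^-5)^2 = 2.32 x 10^-13
Q < Ksp, so no precipitate of Ca(OH)2 forms.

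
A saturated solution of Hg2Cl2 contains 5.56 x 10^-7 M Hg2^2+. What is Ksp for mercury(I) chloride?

Hg2Cl2(s) ⇌ Hg2^2+(aq) + 2 Cl^-(aq)
Stoichiometry gives [Cl^-] = (2/1)[Hg2^2+] = 1.112 × 10^-6 M.
Ksp = [Hg2^2+][Cl^-]^2
Ksp = 5.56 × 10^-7 × (1.112 x 10^-6)^2 = 6.88 × 10^-19

Ksp ≈ 6.88 × 10^-19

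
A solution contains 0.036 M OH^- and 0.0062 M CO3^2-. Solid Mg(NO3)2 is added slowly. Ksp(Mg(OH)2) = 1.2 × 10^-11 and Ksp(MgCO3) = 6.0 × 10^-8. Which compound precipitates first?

Mg(OH)2

Each salt begins to precipitate when Q = Ksp, i.e. when [Mg^2+] reaches its threshold.
For Mg(OH)2: 1.2 × 10^-11 = (0.036)^2 × [Mg^2+]  ⇒  [Mg^2+] = 9.3 × 10^-9 M.
For MgCO3: 6.0 × 10^-8 = 0.0062 × [Mg^2+]  ⇒  [Mg^2+] = 9.7 × 10^-6 M.
The salt with the lower threshold [Mg^2+] precipitates first: Mg(OH)2.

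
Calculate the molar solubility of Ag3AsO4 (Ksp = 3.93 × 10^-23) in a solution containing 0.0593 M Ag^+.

Ag3AsO4(s) <=> 3 Ag^+(aq) + AsO4^3-(aq)
Ksp = [Ag^+]^3[AsO4^3-]
Let s be the molar solubility in this solution. [Ag^+] = 0.0593 + 3s ≈ 0.0593, [AsO4^3-] = s (common-ion effect: Ag^+ is already 0.0593 M).
Ksp ≈ (0.0593)^3 × s
s = 1.88 × 10^-19 M
Check: 3s = 5.7 × 10^-19 ≪ 0.0593, so the approximation is valid.

s ≈ 1.88 × 10^-19 M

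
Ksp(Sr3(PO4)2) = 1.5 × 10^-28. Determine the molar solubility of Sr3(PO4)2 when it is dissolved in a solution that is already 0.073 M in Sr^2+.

3.1 x 10^-13 M

Sr3(PO4)2(s) <=> 3 Sr^2+ + 2 PO4^3-
Ksp = [Sr^2+]^3[PO4^3-]^2
If s mol/L dissolves here, [Sr^2+] = 0.073 + 3s ≈ 0.073, [PO4^3-] = 2s (since the Sr^2+ already present dominates).
Ksp ≈ (0.073)^3 × (2s)^2
s = 3.1 x 10^-13 M
Check: 3s = 9.3 × 10^-13 ≪ 0.073, so the approximation is valid.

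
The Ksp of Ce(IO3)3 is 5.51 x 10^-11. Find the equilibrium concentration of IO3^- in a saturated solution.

3.59 × 10^-3 M

Ce(IO3)3(s) ⇌ Ce^3+(aq) + 3 IO3^-(aq)
Ksp = [Ce^3+][IO3^-]^3
If s mol/L of Ce(IO3)3 dissolves, [Ce^3+] = s and [IO3^-] = 3s.
So Ksp = s × (3s)^3 = 27s^4
Solving, s = (5.51 x 10^-11/27)^(1/4) = 1.195 × 10^-3 M
[IO3^-] = 3s = 3.59 × 10^-3 M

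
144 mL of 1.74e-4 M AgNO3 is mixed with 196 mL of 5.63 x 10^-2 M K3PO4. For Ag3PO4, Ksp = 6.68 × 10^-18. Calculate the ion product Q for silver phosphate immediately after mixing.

Q = 1.30 x 10^-14

Total volume = 144 + 196 = 340 mL.
[Ag^+] = 1.74 × 10^-4 × (144/340) = 7.369 × 10^-5 M
[PO4^3-] = 5.63 × 10^-2 × (196/340) = 3.246 × 10^-2 M
Ag3PO4(s) ⇌ 3 Ag^+ + PO4^3-, so Q = [Ag^+]^3[PO4^3-]
Q = (7.369 × 10^-5)^3(3.246 × 10^-2) = 1.30 x 10^-14
Q > Ksp, so Ag3PO4 will precipitate.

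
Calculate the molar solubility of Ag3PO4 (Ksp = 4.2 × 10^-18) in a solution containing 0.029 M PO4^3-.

Ag3PO4(s) <=> 3 Ag^+ + PO4^3-
Ksp = [Ag^+]^3[PO4^3-]
If s mol/L dissolves here, [Ag^+] = 3s, [PO4^3-] = 0.029 + s ≈ 0.029 (Ksp is small, so little additional dissolves).
Ksp ≈ (3s)^3 × 0.029
s = 1.8 x 10^-6 M
Check: s = 1.8 x 10^-6 ≪ 0.029, so the approximation is valid.

1.8 × 10^-6 M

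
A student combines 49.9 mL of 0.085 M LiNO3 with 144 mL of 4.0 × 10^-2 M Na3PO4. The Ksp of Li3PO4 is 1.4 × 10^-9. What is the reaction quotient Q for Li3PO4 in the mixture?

Total volume = 49.9 + 144 = 193.9 mL.
[Li^+] = 8.5 × 10^-2 × (49.9/193.9) = 2.19 × 10^-2 M
[PO4^3-] = 4.0 × 10^-2 × (144/193.9) = 2.97 x 10^-2 M
Li3PO4(s) ⇌ 3 Li^+ + PO4^3-, so Q = [Li^+]^3[PO4^3-]
Q = (2.19 × 10^-2)^3(2.97 × 10^-2) = 3.1 x 10^-7
Q > Ksp, so Li3PO4 will precipitate.

Q = 3.1 × 10^-7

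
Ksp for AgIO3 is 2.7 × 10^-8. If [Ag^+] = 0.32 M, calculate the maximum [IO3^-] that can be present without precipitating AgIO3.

AgIO3(s) <=> Ag^+(aq) + IO3^-(aq)
Ksp = [Ag^+][IO3^-]
Precipitation begins when Q = Ksp. With [Ag^+] = 0.32 M:
2.7 × 10^-8 = (0.32) × [IO3^-]
[IO3^-] = (2.7 × 10^-8 / 3.2 × 10^-1) = 8.4 x 10^-8 M

8.4 x 10^-8 M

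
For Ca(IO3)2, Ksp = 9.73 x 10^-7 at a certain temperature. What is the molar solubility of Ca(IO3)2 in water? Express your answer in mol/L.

Ca(IO3)2(s) ⇌ Ca^2+(aq) + 2 IO3^-(aq)
Ksp = [Ca^2+][IO3^-]^2
For each mole of Ca(IO3)2 that dissolves: [Ca^2+] = s, [IO3^-] = 2s.
Ksp = s(2s)^2 = 4s^3
s = (9.73 x 10^-7 / 4)^(1/3) = 6.24 x 10^-3 M

s = 6.24 × 10^-3 M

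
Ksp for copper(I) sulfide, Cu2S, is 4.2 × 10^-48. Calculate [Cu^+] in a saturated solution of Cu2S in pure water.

[Cu^+] = 2.0 x 10^-16 M

Cu2S(s) <=> 2 Cu^+ + S^2-
Ksp = [Cu^+]^2[S^2-]
Let s = molar solubility. Then [Cu^+] = 2s and [S^2-] = s.
So Ksp = (2s)^2 × s = 4s^3
s^3 = 4.2 × 10^-48 / 4, so s = 1.02 x 10^-16 M
[Cu^+] = 2s = 2.0 × 10^-16 M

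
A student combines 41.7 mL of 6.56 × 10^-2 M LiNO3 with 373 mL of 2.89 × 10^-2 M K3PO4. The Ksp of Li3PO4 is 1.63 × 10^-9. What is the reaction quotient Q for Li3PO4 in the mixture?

Total volume = 41.7 + 373 = 414.7 mL.
[Li^+] = 6.56 x 10^-2 × (41.7/414.7) = 6.596 x 10^-3 M
[PO4^3-] = 2.89 x 10^-2 × (373/414.7) = 2.599 x 10^-2 M
Li3PO4(s) <=> 3 Li^+(aq) + PO4^3-(aq), so Q = [Li^+]^3[PO4^3-]
Q = (6.596 x 10^-3)^3(2.599 × 10^-2) = 7.46 x 10^-9
Q > Ksp, so Li3PO4 will precipitate.

Q ≈ 7.46e-9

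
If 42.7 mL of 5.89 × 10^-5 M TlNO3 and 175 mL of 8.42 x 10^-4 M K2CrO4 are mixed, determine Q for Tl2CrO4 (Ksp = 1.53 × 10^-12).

Total volume = 42.7 + 175 = 217.7 mL.
[Tl^+] = 5.89 × 10^-5 × (42.7/217.7) = 1.155 × 10^-5 M
[CrO4^2-] = 8.42 × 10^-4 × (175/217.7) = 6.768 × 10^-4 M
Tl2CrO4(s) <=> 2 Tl^+ + CrO4^2-, so Q = [Tl^+]^2[CrO4^2-]
Q = (1.155 × 10^-5)^2(6.768 × 10^-4) = 9.03 x 10^-14
Q < Ksp, so no precipitate of Tl2CrO4 forms.

Q = 9.03 x 10^-14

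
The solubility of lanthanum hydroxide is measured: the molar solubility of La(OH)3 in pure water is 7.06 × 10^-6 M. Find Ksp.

La(OH)3(s) ⇌ La^3+ + 3 OH^-
With molar solubility s: [La^3+] = s, [OH^-] = 3s.
Ksp = [La^3+][OH^-]^3
Substituting: Ksp = s(3s)^3 = 27s^4
Ksp = 27 × (7.06 x 10^-6)^4 = 6.71 x 10^-20

Ksp = 6.71e-20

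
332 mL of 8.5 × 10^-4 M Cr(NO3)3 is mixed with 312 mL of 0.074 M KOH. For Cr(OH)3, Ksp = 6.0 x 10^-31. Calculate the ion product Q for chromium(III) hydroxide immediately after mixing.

Total volume = 332 + 312 = 644 mL.
[Cr^3+] = 8.5 × 10^-4 × (332/644) = 4.38 x 10^-4 M
[OH^-] = 7.4 × 10^-2 × (312/644) = 3.59 x 10^-2 M
Cr(OH)3(s) ⇌ Cr^3+(aq) + 3 OH^-(aq), so Q = [Cr^3+][OH^-]^3
Q = (4.38 × 10^-4)(3.59 × 10^-2)^3 = 2.0 × 10^-8
Q > Ksp, so Cr(OH)3 will precipitate.

Q = 2.0 × 10^-8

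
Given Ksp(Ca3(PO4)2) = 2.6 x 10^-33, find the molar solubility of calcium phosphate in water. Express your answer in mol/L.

Ca3(PO4)2(s) ⇌ 3 Ca^2+(aq) + 2 PO4^3-(aq)
Ksp = [Ca^2+]^3[PO4^3-]^2
For each mole of Ca3(PO4)2 that dissolves: [Ca^2+] = 3s, [PO4^3-] = 2s.
So Ksp = (3s)^3 × (2s)^2 = 108s^5
s^5 = 2.6 x 10^-33 / 108, so s = 1.2 x 10^-7 M

s = 1.2 × 10^-7 M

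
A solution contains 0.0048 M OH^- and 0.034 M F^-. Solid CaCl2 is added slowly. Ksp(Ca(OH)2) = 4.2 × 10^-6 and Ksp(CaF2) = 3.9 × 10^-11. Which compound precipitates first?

CaF2

Precipitation of each salt starts when its ion product equals its Ksp.
For Ca(OH)2: 4.2 × 10^-6 = (0.0048)^2 × [Ca^2+]  ⇒  [Ca^2+] = 1.8 × 10^-1 M.
For CaF2: 3.9 × 10^-11 = (0.034)^2 × [Ca^2+]  ⇒  [Ca^2+] = 3.4 x 10^-8 M.
The salt with the lower threshold [Ca^2+] precipitates first: CaF2.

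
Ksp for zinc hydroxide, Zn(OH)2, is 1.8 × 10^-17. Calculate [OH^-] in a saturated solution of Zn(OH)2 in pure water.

Zn(OH)2(s) ⇌ Zn^2+(aq) + 2 OH^-(aq)
Ksp = [Zn^2+][OH^-]^2
If s mol/L of Zn(OH)2 dissolves, [Zn^2+] = s and [OH^-] = 2s.
Ksp = s(2s)^2 = 4s^3
Solving, s = (1.8 × 10^-17/4)^(1/3) = 1.65 x 10^-6 M
[OH^-] = 2s = 3.3 × 10^-6 M

3.3 × 10^-6 M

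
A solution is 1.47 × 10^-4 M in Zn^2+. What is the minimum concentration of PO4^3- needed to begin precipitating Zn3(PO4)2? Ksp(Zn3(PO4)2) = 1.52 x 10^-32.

[PO4^3-] = 6.92 x 10^-11 M

Zn3(PO4)2(s) <=> 3 Zn^2+ + 2 PO4^3-
Ksp = [Zn^2+]^3[PO4^3-]^2
Precipitation begins when Q = Ksp. With [Zn^2+] = 1.47 × 10^-4 M:
1.52 x 10^-32 = (1.47 × 10^-4)^3 × [PO4^3-]^2
[PO4^3-] = (1.52 x 10^-32 / 3.177 × 10^-12)^(1/2) = 6.92 x 10^-11 M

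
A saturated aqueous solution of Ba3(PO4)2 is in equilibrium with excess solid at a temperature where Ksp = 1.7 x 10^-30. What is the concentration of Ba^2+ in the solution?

Ba3(PO4)2(s) <=> 3 Ba^2+(aq) + 2 PO4^3-(aq)
Ksp = [Ba^2+]^3[PO4^3-]^2
Let s = molar solubility. Then [Ba^2+] = 3s and [PO4^3-] = 2s.
Ksp = (3s)^3(2s)^2 = 108s^5
Solving, s = (1.7 x 10^-30/108)^(1/5) = 4.36 × 10^-7 M
[Ba^2+] = 3s = 1.3 × 10^-6 M

[Ba^2+] = 1.3 × 10^-6 M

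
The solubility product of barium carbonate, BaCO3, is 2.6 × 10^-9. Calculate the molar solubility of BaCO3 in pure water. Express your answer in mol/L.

s ≈ 5.1 × 10^-5 M

BaCO3(s) <=> Ba^2+ + CO3^2-
Ksp = [Ba^2+][CO3^2-]
With molar solubility s: [Ba^2+] = s, [CO3^2-] = s.
Ksp = s^2
s = √(2.6 × 10^-9) = 5.1 × 10^-5 M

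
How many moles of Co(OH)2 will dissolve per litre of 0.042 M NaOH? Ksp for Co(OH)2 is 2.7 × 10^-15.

Co(OH)2(s) ⇌ Co^2+(aq) + 2 OH^-(aq)
Ksp = [Co^2+][OH^-]^2
If s mol/L dissolves here, [Co^2+] = s, [OH^-] = 0.042 + 2s ≈ 0.042 (common-ion effect: OH^- is already 0.042 M).
Ksp ≈ s × (0.042)^2
s = 1.5 x 10^-12 M
Check: 2s = 3.1 × 10^-12 ≪ 0.042, so the approximation is valid.

s ≈ 1.5 x 10^-12 M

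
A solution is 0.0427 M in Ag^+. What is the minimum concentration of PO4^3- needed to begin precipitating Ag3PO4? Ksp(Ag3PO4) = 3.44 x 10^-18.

Ag3PO4(s) <=> 3 Ag^+ + PO4^3-
Ksp = [Ag^+]^3[PO4^3-]
Precipitation begins when Q = Ksp. With [Ag^+] = 0.0427 M:
3.44 x 10^-18 = (0.0427)^3 × [PO4^3-]
[PO4^3-] = (3.44 x 10^-18 / 7.785 × 10^-5) = 4.42 × 10^-14 M

[PO4^3-] ≈ 4.42e-14 M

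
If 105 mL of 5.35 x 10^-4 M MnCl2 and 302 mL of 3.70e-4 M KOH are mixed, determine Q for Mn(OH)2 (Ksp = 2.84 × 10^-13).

Total volume = 105 + 302 = 407 mL.
[Mn^2+] = 5.35 × 10^-4 × (105/407) = 1.380 × 10^-4 M
[OH^-] = 3.70 × 10^-4 × (302/407) = 2.745 × 10^-4 M
Mn(OH)2(s) <=> Mn^2+ + 2 OH^-, so Q = [Mn^2+][OH^-]^2
Q = (1.380 × 10^-4)(2.745 x 10^-4)^2 = 1.04 × 10^-11
Q > Ksp, so Mn(OH)2 will precipitate.

Q ≈ 1.04e-11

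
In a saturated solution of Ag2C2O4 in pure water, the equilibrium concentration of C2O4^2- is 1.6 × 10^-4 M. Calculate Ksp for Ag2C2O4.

Ksp ≈ 1.6 x 10^-11

Ag2C2O4(s) ⇌ 2 Ag^+(aq) + C2O4^2-(aq)
Stoichiometry gives [Ag^+] = (2/1)[C2O4^2-] = 3.20 x 10^-4 M.
Ksp = [Ag^+]^2[C2O4^2-]
Ksp = (3.20 × 10^-4)^2 × 1.6 × 10^-4 = 1.6 × 10^-11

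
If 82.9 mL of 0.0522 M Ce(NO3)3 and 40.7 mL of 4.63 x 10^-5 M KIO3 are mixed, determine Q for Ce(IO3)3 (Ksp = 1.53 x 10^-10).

Total volume = 82.9 + 40.7 = 123.6 mL.
[Ce^3+] = 5.22 × 10^-2 × (82.9/123.6) = 3.501 × 10^-2 M
[IO3^-] = 4.63 x 10^-5 × (40.7/123.6) = 1.525 × 10^-5 M
Ce(IO3)3(s) ⇌ Ce^3+(aq) + 3 IO3^-(aq), so Q = [Ce^3+][IO3^-]^3
Q = (3.501 x 10^-2)(1.525 × 10^-5)^3 = 1.24 × 10^-16
Q < Ksp, so no precipitate of Ce(IO3)3 forms.

Q = 1.24 × 10^-16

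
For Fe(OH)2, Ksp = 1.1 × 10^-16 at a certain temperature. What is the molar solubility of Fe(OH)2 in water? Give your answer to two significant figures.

Fe(OH)2(s) ⇌ Fe^2+(aq) + 2 OH^-(aq)
Ksp = [Fe^2+][OH^-]^2
Let s = molar solubility. Then [Fe^2+] = s and [OH^-] = 2s.
Ksp = s(2s)^2 = 4s^3
s = (1.1 × 10^-16 / 4)^(1/3) = 3.0 × 10^-6 M

3.0 × 10^-6 M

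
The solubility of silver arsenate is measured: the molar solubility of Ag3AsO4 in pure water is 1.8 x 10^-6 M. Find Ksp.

Ag3AsO4(s) <=> 3 Ag^+ + AsO4^3-
Let s = molar solubility. Then [Ag^+] = 3s and [AsO4^3-] = s.
Ksp = [Ag^+]^3[AsO4^3-]
Ksp = (3s)^3s = 27s^4
With s = 1.8 × 10^-6: Ksp = 2.8 × 10^-22

2.8 x 10^-22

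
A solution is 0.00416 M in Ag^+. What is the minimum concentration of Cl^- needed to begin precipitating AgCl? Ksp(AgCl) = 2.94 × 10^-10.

[Cl^-] = 7.07e-8 M

AgCl(s) ⇌ Ag^+(aq) + Cl^-(aq)
Ksp = [Ag^+][Cl^-]
Precipitation begins when Q = Ksp. With [Ag^+] = 0.00416 M:
2.94 × 10^-10 = (0.00416) × [Cl^-]
[Cl^-] = (2.94 × 10^-10 / 4.16 x 10^-3) = 7.07 × 10^-8 M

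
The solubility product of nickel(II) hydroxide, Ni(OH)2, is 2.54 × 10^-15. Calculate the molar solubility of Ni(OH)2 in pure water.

Ni(OH)2(s) ⇌ Ni^2+(aq) + 2 OH^-(aq)
Ksp = [Ni^2+][OH^-]^2
With molar solubility s: [Ni^2+] = s, [OH^-] = 2s.
Substituting: Ksp = s(2s)^2 = 4s^3
s = (2.54 × 10^-15 / 4)^(1/3) = 8.60 x 10^-6 M

s ≈ 8.60e-6 M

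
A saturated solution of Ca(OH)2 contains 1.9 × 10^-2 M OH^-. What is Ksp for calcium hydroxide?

Ksp ≈ 3.4 × 10^-6

Ca(OH)2(s) <=> Ca^2+ + 2 OH^-
Stoichiometry gives [Ca^2+] = (1/2)[OH^-] = 9.50 x 10^-3 M.
Ksp = [Ca^2+][OH^-]^2
Ksp = 9.50 x 10^-3 × (1.9 × 10^-2)^2 = 3.4 × 10^-6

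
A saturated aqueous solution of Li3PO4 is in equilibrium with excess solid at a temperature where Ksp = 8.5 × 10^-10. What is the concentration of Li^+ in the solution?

7.1 × 10^-3 M

Li3PO4(s) ⇌ 3 Li^+ + PO4^3-
Ksp = [Li^+]^3[PO4^3-]
If s mol/L of Li3PO4 dissolves, [Li^+] = 3s and [PO4^3-] = s.
So Ksp = (3s)^3 × s = 27s^4
s = (8.5 × 10^-10 / 27)^(1/4) = 2.37 × 10^-3 M
[Li^+] = 3s = 7.1 × 10^-3 M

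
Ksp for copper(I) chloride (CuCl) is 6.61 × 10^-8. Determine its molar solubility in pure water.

s ≈ 2.57 × 10^-4 M

CuCl(s) ⇌ Cu^+(aq) + Cl^-(aq)
Ksp = [Cu^+][Cl^-]
With molar solubility s: [Cu^+] = s, [Cl^-] = s.
Ksp = s^2
s = √(6.61 × 10^-8) = 2.57 × 10^-4 M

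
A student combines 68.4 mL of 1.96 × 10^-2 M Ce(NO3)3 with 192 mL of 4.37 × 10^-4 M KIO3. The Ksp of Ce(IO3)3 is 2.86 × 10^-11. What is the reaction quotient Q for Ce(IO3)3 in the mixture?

1.72 x 10^-13

Total volume = 68.4 + 192 = 260.4 mL.
[Ce^3+] = 1.96 × 10^-2 × (68.4/260.4) = 5.148 × 10^-3 M
[IO3^-] = 4.37 x 10^-4 × (192/260.4) = 3.222 × 10^-4 M
Ce(IO3)3(s) ⇌ Ce^3+ + 3 IO3^-, so Q = [Ce^3+][IO3^-]^3
Q = (5.148 × 10^-3)(3.222 × 10^-4)^3 = 1.72 × 10^-13
Q < Ksp, so no precipitate of Ce(IO3)3 forms.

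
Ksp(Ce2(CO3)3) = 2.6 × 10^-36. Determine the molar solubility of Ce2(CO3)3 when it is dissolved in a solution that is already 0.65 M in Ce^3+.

s ≈ 6.1e-13 M

Ce2(CO3)3(s) ⇌ 2 Ce^3+(aq) + 3 CO3^2-(aq)
Ksp = [Ce^3+]^2[CO3^2-]^3
Let s be the molar solubility in this solution. [Ce^3+] = 0.65 + 2s ≈ 0.65, [CO3^2-] = 3s (since the Ce^3+ already present dominates).
Ksp ≈ (0.65)^2 × (3s)^3
s = 6.1 x 10^-13 M
Check: 2s = 1.2 x 10^-12 ≪ 0.65, so the approximation is valid.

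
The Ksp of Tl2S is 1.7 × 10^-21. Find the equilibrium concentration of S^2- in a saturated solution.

Tl2S(s) <=> 2 Tl^+(aq) + S^2-(aq)
Ksp = [Tl^+]^2[S^2-]
Let s = molar solubility. Then [Tl^+] = 2s and [S^2-] = s.
Ksp = (2s)^2s = 4s^3
s^3 = 1.7 × 10^-21 / 4, so s = 7.52 × 10^-8 M
[S^2-] = s = 7.5 x 10^-8 M

7.5e-8 M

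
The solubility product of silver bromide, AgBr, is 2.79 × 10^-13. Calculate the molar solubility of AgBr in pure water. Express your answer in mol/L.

AgBr(s) <=> Ag^+ + Br^-
Ksp = [Ag^+][Br^-]
Let s = molar solubility. Then [Ag^+] = s and [Br^-] = s.
Ksp = s^2
s = √(2.79 × 10^-13) = 5.28 × 10^-7 M

5.28 × 10^-7 M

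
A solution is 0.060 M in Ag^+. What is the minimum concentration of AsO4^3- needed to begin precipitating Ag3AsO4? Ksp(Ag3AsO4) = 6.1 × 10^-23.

Ag3AsO4(s) ⇌ 3 Ag^+(aq) + AsO4^3-(aq)
Ksp = [Ag^+]^3[AsO4^3-]
Precipitation begins when Q = Ksp. With [Ag^+] = 0.060 M:
6.1 × 10^-23 = (0.060)^3 × [AsO4^3-]
[AsO4^3-] = (6.1 × 10^-23 / 2.16 × 10^-4) = 2.8 x 10^-19 M

2.8 × 10^-19 M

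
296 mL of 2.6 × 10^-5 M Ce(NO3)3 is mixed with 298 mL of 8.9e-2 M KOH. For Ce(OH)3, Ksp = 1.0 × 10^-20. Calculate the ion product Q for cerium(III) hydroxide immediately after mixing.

1.2e-9

Total volume = 296 + 298 = 594 mL.
[Ce^3+] = 2.6 x 10^-5 × (296/594) = 1.30 × 10^-5 M
[OH^-] = 8.9 x 10^-2 × (298/594) = 4.46 × 10^-2 M
Ce(OH)3(s) ⇌ Ce^3+ + 3 OH^-, so Q = [Ce^3+][OH^-]^3
Q = (1.30 x 10^-5)(4.46 × 10^-2)^3 = 1.2 × 10^-9
Q > Ksp, so Ce(OH)3 will precipitate.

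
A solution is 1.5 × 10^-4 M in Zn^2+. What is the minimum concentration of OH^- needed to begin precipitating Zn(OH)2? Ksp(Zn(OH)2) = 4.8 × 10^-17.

[OH^-] ≈ 5.7 × 10^-7 M

Zn(OH)2(s) ⇌ Zn^2+ + 2 OH^-
Ksp = [Zn^2+][OH^-]^2
Precipitation begins when Q = Ksp. With [Zn^2+] = 1.5 × 10^-4 M:
4.8 × 10^-17 = (1.5 × 10^-4) × [OH^-]^2
[OH^-] = (4.8 × 10^-17 / 1.5 × 10^-4)^(1/2) = 5.7 x 10^-7 M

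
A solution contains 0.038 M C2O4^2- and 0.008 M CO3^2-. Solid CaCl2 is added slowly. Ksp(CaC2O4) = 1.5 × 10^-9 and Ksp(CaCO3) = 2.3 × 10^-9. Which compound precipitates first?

CaC2O4

Precipitation of each salt starts when its ion product equals its Ksp.
For CaC2O4: 1.5 × 10^-9 = 0.038 × [Ca^2+]  ⇒  [Ca^2+] = 3.9 x 10^-8 M.
For CaCO3: 2.3 × 10^-9 = 0.008 × [Ca^2+]  ⇒  [Ca^2+] = 2.9 × 10^-7 M.
The salt with the lower threshold [Ca^2+] precipitates first: CaC2O4.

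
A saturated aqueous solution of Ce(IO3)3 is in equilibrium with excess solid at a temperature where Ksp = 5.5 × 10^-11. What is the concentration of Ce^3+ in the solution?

Ce(IO3)3(s) ⇌ Ce^3+(aq) + 3 IO3^-(aq)
Ksp = [Ce^3+][IO3^-]^3
If s mol/L of Ce(IO3)3 dissolves, [Ce^3+] = s and [IO3^-] = 3s.
So Ksp = s × (3s)^3 = 27s^4
Solving, s = (5.5 × 10^-11/27)^(1/4) = 1.19 × 10^-3 M
[Ce^3+] = s = 1.2 x 10^-3 M

[Ce^3+] ≈ 1.2 x 10^-3 M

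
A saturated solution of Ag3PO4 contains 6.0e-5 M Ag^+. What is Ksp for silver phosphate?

Ksp ≈ 4.3 × 10^-18

Ag3PO4(s) <=> 3 Ag^+(aq) + PO4^3-(aq)
Stoichiometry gives [PO4^3-] = (1/3)[Ag^+] = 2.00 × 10^-5 M.
Ksp = [Ag^+]^3[PO4^3-]
Ksp = (6.0 × 10^-5)^3 × 2.00 × 10^-5 = 4.3 × 10^-18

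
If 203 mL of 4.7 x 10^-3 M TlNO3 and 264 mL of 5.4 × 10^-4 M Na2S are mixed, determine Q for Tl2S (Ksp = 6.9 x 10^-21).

Total volume = 203 + 264 = 467 mL.
[Tl^+] = 4.7 × 10^-3 × (203/467) = 2.04 × 10^-3 M
[S^2-] = 5.4 x 10^-4 × (264/467) = 3.05 x 10^-4 M
Tl2S(s) ⇌ 2 Tl^+ + S^2-, so Q = [Tl^+]^2[S^2-]
Q = (2.04 x 10^-3)^2(3.05 × 10^-4) = 1.3 x 10^-9
Q > Ksp, so Tl2S will precipitate.

Q ≈ 1.3 × 10^-9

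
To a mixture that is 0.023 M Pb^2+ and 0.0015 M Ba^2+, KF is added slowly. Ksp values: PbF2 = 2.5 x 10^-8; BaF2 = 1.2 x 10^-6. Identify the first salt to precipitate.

PbF2

Precipitation of each salt starts when its ion product equals its Ksp.
For PbF2: 2.5 x 10^-8 = 0.023 × [F^-]^2  ⇒  [F^-] = 1.0 x 10^-3 M.
For BaF2: 1.2 x 10^-6 = 0.0015 × [F^-]^2  ⇒  [F^-] = 2.8 x 10^-2 M.
The salt with the lower threshold [F^-] precipitates first: PbF2.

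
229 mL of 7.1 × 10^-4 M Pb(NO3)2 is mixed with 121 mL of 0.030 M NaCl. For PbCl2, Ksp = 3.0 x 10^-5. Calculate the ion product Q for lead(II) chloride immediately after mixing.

Total volume = 229 + 121 = 350 mL.
[Pb^2+] = 7.1 × 10^-4 × (229/350) = 4.65 × 10^-4 M
[Cl^-] = 3.0 x 10^-2 × (121/350) = 1.04 × 10^-2 M
PbCl2(s) <=> Pb^2+(aq) + 2 Cl^-(aq), so Q = [Pb^2+][Cl^-]^2
Q = (4.65 × 10^-4)(1.04 × 10^-2)^2 = 5.0 x 10^-8
Q < Ksp, so no precipitate of PbCl2 forms.

Q ≈ 5.0e-8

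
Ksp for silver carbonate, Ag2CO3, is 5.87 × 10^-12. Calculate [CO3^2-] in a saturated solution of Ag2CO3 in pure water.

Ag2CO3(s) ⇌ 2 Ag^+(aq) + CO3^2-(aq)
Ksp = [Ag^+]^2[CO3^2-]
For each mole of Ag2CO3 that dissolves: [Ag^+] = 2s, [CO3^2-] = s.
Ksp = (2s)^2s = 4s^3
s = (5.87 × 10^-12 / 4)^(1/3) = 1.136 × 10^-4 M
[CO3^2-] = s = 1.14 × 10^-4 M

1.14 × 10^-4 M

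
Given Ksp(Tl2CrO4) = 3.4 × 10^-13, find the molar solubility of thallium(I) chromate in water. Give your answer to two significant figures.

s = 4.4 x 10^-5 M

Tl2CrO4(s) <=> 2 Tl^+ + CrO4^2-
Ksp = [Tl^+]^2[CrO4^2-]
Let s = molar solubility. Then [Tl^+] = 2s and [CrO4^2-] = s.
So Ksp = (2s)^2 × s = 4s^3
Solving, s = (3.4 × 10^-13/4)^(1/3) = 4.4 × 10^-5 M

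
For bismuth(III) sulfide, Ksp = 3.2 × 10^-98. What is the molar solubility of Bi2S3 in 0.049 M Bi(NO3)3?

Bi2S3(s) ⇌ 2 Bi^3+(aq) + 3 S^2-(aq)
Ksp = [Bi^3+]^2[S^2-]^3
If s mol/L dissolves here, [Bi^3+] = 0.049 + 2s ≈ 0.049, [S^2-] = 3s (since Bi^3+ from Bi(NO3)3 dominates).
Ksp ≈ (0.049)^2 × (3s)^3
s = 7.9 × 10^-33 M
Check: 2s = 1.6 × 10^-32 ≪ 0.049, so the approximation is valid.

s ≈ 7.9 x 10^-33 M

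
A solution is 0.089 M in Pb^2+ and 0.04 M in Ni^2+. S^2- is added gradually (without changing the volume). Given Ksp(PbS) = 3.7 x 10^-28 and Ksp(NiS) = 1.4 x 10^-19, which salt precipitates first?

Each salt begins to precipitate when Q = Ksp, i.e. when [S^2-] reaches its threshold.
For PbS: 3.7 x 10^-28 = 0.089 × [S^2-]  ⇒  [S^2-] = 4.2 × 10^-27 M.
For NiS: 1.4 x 10^-19 = 0.04 × [S^2-]  ⇒  [S^2-] = 3.5 × 10^-18 M.
The salt with the lower threshold [S^2-] precipitates first: PbS.

PbS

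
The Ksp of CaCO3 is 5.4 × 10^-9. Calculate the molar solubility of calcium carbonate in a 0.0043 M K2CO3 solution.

CaCO3(s) ⇌ Ca^2+(aq) + CO3^2-(aq)
Ksp = [Ca^2+][CO3^2-]
Let s be the molar solubility in this solution. [Ca^2+] = s, [CO3^2-] = 0.0043 + s ≈ 0.0043 (since CO3^2- from K2CO3 dominates).
Ksp ≈ s × 0.0043
s = 1.3 × 10^-6 M
Check: s = 1.3 x 10^-6 ≪ 0.0043, so the approximation is valid.

s = 1.3 x 10^-6 M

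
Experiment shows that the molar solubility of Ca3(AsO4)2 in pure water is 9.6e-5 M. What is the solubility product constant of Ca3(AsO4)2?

Ksp = 8.8 × 10^-19

Ca3(AsO4)2(s) ⇌ 3 Ca^2+(aq) + 2 AsO4^3-(aq)
For each mole of Ca3(AsO4)2 that dissolves: [Ca^2+] = 3s, [AsO4^3-] = 2s.
Ksp = [Ca^2+]^3[AsO4^3-]^2
Ksp = (3s)^3(2s)^2 = 108s^5
Ksp = 108 × (9.6 × 10^-5)^5 = 8.8 x 10^-19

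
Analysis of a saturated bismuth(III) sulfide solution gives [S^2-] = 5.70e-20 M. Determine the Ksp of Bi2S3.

Bi2S3(s) ⇌ 2 Bi^3+(aq) + 3 S^2-(aq)
Stoichiometry gives [Bi^3+] = (2/3)[S^2-] = 3.800 × 10^-20 M.
Ksp = [Bi^3+]^2[S^2-]^3
Ksp = (3.800 × 10^-20)^2 × (5.70 × 10^-20)^3 = 2.67 x 10^-97

Ksp = 2.67 × 10^-97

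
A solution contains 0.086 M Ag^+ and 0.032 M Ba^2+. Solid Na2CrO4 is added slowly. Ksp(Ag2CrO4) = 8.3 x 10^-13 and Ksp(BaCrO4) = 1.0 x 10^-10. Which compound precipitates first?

Each salt begins to precipitate when Q = Ksp, i.e. when [CrO4^2-] reaches its threshold.
For Ag2CrO4: 8.3 x 10^-13 = (0.086)^2 × [CrO4^2-]  ⇒  [CrO4^2-] = 1.1 x 10^-10 M.
For BaCrO4: 1.0 x 10^-10 = 0.032 × [CrO4^2-]  ⇒  [CrO4^2-] = 3.1 × 10^-9 M.
The salt with the lower threshold [CrO4^2-] precipitates first: Ag2CrO4.

Ag2CrO4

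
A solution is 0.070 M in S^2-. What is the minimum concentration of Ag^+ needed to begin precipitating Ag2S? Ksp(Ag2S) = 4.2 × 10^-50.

[Ag^+] ≈ 7.7 x 10^-25 M

Ag2S(s) <=> 2 Ag^+(aq) + S^2-(aq)
Ksp = [Ag^+]^2[S^2-]
Precipitation begins when Q = Ksp. With [S^2-] = 0.070 M:
4.2 × 10^-50 = (0.070) × [Ag^+]^2
[Ag^+] = (4.2 × 10^-50 / 7.0 × 10^-2)^(1/2) = 7.7 x 10^-25 M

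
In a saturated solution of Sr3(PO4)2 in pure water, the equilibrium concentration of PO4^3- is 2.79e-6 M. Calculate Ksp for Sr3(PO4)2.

Ksp ≈ 5.71 × 10^-28

Sr3(PO4)2(s) ⇌ 3 Sr^2+(aq) + 2 PO4^3-(aq)
Stoichiometry gives [Sr^2+] = (3/2)[PO4^3-] = 4.185 × 10^-6 M.
Ksp = [Sr^2+]^3[PO4^3-]^2
Ksp = (4.185 × 10^-6)^3 × (2.79 x 10^-6)^2 = 5.71 × 10^-28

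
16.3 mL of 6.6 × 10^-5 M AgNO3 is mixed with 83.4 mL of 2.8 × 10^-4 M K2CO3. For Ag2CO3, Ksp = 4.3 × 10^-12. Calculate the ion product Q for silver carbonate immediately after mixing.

Q = 2.7 × 10^-14

Total volume = 16.3 + 83.4 = 99.7 mL.
[Ag^+] = 6.6 × 10^-5 × (16.3/99.7) = 1.08 × 10^-5 M
[CO3^2-] = 2.8 x 10^-4 × (83.4/99.7) = 2.34 × 10^-4 M
Ag2CO3(s) ⇌ 2 Ag^+ + CO3^2-, so Q = [Ag^+]^2[CO3^2-]
Q = (1.08 × 10^-5)^2(2.34 x 10^-4) = 2.7 × 10^-14
Q < Ksp, so no precipitate of Ag2CO3 forms.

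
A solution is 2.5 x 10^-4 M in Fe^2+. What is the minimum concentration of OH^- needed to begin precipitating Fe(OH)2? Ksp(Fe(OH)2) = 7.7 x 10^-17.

[OH^-] = 5.5 x 10^-7 M

Fe(OH)2(s) <=> Fe^2+(aq) + 2 OH^-(aq)
Ksp = [Fe^2+][OH^-]^2
Precipitation begins when Q = Ksp. With [Fe^2+] = 2.5 x 10^-4 M:
7.7 x 10^-17 = (2.5 x 10^-4) × [OH^-]^2
[OH^-] = (7.7 x 10^-17 / 2.5 × 10^-4)^(1/2) = 5.5 × 10^-7 M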